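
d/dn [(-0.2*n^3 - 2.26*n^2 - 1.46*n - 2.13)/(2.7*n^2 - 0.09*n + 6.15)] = (-0.54*n^4 + 0.0359999999999996*n^3 + 0.455399999999999*n^2 - 16.296*n - 9.1707)/(7.29*n^4 - 0.486*n^3 + 33.2181*n^2 - 1.107*n + 37.8225)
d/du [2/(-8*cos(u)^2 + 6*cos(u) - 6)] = (3 - 8*cos(u))*sin(u)/(4*cos(u)^2 - 3*cos(u) + 3)^2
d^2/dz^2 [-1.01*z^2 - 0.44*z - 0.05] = -2.02000000000000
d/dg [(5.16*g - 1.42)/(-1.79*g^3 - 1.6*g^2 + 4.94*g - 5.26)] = (18.4728*g^3 + 0.630600000000001*g^2 - 4.544*g - 20.1268)/(3.2041*g^6 + 5.728*g^5 - 15.1252*g^4 + 3.0228*g^3 + 41.2356*g^2 - 51.9688*g + 27.6676)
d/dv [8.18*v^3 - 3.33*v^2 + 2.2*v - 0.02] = 24.54*v^2 - 6.66*v + 2.2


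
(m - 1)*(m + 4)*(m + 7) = m^3 + 10*m^2 + 17*m - 28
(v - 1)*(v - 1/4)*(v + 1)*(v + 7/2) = v^4 + 13*v^3/4 - 15*v^2/8 - 13*v/4 + 7/8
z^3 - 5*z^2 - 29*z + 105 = (z - 7)*(z - 3)*(z + 5)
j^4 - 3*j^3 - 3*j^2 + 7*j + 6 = (j - 3)*(j - 2)*(j + 1)^2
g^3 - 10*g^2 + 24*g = g*(g - 6)*(g - 4)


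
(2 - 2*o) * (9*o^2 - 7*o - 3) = -18*o^3 + 32*o^2 - 8*o - 6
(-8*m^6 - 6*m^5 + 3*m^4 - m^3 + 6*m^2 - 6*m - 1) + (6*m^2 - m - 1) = -8*m^6 - 6*m^5 + 3*m^4 - m^3 + 12*m^2 - 7*m - 2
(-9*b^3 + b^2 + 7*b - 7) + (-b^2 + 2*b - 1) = -9*b^3 + 9*b - 8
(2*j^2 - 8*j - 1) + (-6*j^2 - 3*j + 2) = -4*j^2 - 11*j + 1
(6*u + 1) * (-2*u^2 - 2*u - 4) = -12*u^3 - 14*u^2 - 26*u - 4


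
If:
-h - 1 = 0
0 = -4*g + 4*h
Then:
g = -1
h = -1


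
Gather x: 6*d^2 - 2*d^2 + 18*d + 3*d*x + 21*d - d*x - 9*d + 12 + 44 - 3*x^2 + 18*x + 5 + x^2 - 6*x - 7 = 4*d^2 + 30*d - 2*x^2 + x*(2*d + 12) + 54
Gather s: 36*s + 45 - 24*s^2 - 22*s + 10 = -24*s^2 + 14*s + 55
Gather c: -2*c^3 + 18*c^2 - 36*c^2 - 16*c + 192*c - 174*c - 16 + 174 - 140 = -2*c^3 - 18*c^2 + 2*c + 18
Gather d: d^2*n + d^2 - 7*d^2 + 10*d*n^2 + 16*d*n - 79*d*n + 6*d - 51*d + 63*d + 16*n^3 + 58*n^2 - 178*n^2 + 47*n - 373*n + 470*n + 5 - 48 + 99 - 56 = d^2*(n - 6) + d*(10*n^2 - 63*n + 18) + 16*n^3 - 120*n^2 + 144*n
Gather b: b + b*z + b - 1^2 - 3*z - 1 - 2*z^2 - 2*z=b*(z + 2) - 2*z^2 - 5*z - 2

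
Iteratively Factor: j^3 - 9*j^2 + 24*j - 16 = (j - 4)*(j^2 - 5*j + 4) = (j - 4)*(j - 1)*(j - 4)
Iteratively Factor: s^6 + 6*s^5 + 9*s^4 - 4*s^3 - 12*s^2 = (s + 2)*(s^5 + 4*s^4 + s^3 - 6*s^2) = (s + 2)^2*(s^4 + 2*s^3 - 3*s^2) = (s + 2)^2*(s + 3)*(s^3 - s^2) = s*(s + 2)^2*(s + 3)*(s^2 - s) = s^2*(s + 2)^2*(s + 3)*(s - 1)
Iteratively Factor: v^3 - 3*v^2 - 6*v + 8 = (v + 2)*(v^2 - 5*v + 4) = (v - 1)*(v + 2)*(v - 4)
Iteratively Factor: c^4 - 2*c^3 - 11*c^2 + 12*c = (c - 1)*(c^3 - c^2 - 12*c) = c*(c - 1)*(c^2 - c - 12) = c*(c - 4)*(c - 1)*(c + 3)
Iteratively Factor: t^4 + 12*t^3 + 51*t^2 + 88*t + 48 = (t + 4)*(t^3 + 8*t^2 + 19*t + 12) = (t + 1)*(t + 4)*(t^2 + 7*t + 12) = (t + 1)*(t + 3)*(t + 4)*(t + 4)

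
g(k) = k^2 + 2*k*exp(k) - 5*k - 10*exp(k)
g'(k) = 2*k*exp(k) + 2*k - 8*exp(k) - 5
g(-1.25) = 4.23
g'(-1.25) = -10.51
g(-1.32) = 4.97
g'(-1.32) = -10.48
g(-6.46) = 74.00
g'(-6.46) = -17.95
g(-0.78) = -0.79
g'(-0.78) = -10.94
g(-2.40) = 16.42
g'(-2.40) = -10.96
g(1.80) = -44.48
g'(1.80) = -28.02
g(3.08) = -89.47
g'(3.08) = -38.88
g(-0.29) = -6.38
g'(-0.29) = -12.00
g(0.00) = -10.00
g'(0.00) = -13.00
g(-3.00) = 23.20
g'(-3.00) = -11.70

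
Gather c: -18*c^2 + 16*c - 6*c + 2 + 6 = -18*c^2 + 10*c + 8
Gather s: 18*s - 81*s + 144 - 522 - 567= -63*s - 945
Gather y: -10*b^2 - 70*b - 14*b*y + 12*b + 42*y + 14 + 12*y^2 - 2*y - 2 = -10*b^2 - 58*b + 12*y^2 + y*(40 - 14*b) + 12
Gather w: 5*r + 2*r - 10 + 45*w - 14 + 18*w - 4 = 7*r + 63*w - 28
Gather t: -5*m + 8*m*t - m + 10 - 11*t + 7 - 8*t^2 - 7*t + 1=-6*m - 8*t^2 + t*(8*m - 18) + 18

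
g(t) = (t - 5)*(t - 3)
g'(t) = 2*t - 8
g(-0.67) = 20.81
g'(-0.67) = -9.34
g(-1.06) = 24.60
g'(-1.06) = -10.12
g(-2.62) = 42.82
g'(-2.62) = -13.24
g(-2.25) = 38.06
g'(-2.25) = -12.50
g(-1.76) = 32.18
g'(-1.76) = -11.52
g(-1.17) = 25.73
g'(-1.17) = -10.34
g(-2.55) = 41.90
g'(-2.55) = -13.10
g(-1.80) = 32.64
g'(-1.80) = -11.60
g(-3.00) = 48.00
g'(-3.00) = -14.00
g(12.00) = 63.00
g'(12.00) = 16.00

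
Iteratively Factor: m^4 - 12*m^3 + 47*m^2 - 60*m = (m - 4)*(m^3 - 8*m^2 + 15*m) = m*(m - 4)*(m^2 - 8*m + 15) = m*(m - 4)*(m - 3)*(m - 5)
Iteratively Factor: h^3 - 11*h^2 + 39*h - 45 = (h - 3)*(h^2 - 8*h + 15) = (h - 5)*(h - 3)*(h - 3)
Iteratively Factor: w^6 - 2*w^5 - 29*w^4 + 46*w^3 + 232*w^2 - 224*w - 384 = (w - 4)*(w^5 + 2*w^4 - 21*w^3 - 38*w^2 + 80*w + 96) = (w - 4)*(w - 2)*(w^4 + 4*w^3 - 13*w^2 - 64*w - 48) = (w - 4)*(w - 2)*(w + 4)*(w^3 - 13*w - 12) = (w - 4)*(w - 2)*(w + 3)*(w + 4)*(w^2 - 3*w - 4) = (w - 4)*(w - 2)*(w + 1)*(w + 3)*(w + 4)*(w - 4)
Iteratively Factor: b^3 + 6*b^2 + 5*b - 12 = (b + 4)*(b^2 + 2*b - 3) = (b + 3)*(b + 4)*(b - 1)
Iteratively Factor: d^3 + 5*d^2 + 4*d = (d)*(d^2 + 5*d + 4) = d*(d + 4)*(d + 1)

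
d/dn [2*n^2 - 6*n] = 4*n - 6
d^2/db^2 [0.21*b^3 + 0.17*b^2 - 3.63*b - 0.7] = 1.26*b + 0.34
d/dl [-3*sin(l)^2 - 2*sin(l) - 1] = -2*(3*sin(l) + 1)*cos(l)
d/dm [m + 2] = 1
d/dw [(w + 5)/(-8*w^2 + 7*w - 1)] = (-8*w^2 + 7*w + (w + 5)*(16*w - 7) - 1)/(8*w^2 - 7*w + 1)^2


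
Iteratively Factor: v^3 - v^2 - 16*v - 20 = (v + 2)*(v^2 - 3*v - 10) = (v + 2)^2*(v - 5)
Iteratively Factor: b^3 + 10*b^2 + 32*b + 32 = (b + 4)*(b^2 + 6*b + 8) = (b + 2)*(b + 4)*(b + 4)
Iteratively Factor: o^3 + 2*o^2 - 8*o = (o + 4)*(o^2 - 2*o) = o*(o + 4)*(o - 2)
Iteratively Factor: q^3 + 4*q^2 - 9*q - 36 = (q + 3)*(q^2 + q - 12) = (q + 3)*(q + 4)*(q - 3)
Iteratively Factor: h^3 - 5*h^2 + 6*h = (h)*(h^2 - 5*h + 6) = h*(h - 2)*(h - 3)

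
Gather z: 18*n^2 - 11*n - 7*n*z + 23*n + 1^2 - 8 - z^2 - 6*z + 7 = 18*n^2 + 12*n - z^2 + z*(-7*n - 6)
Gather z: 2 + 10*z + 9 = 10*z + 11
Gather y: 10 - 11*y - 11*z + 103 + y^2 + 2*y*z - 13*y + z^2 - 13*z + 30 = y^2 + y*(2*z - 24) + z^2 - 24*z + 143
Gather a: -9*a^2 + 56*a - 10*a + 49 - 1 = -9*a^2 + 46*a + 48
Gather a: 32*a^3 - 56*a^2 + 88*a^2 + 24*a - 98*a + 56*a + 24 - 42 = 32*a^3 + 32*a^2 - 18*a - 18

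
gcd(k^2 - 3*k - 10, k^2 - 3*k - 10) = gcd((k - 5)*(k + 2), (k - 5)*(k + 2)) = k^2 - 3*k - 10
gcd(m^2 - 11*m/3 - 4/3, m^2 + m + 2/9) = m + 1/3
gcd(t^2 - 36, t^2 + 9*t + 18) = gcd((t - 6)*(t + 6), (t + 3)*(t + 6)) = t + 6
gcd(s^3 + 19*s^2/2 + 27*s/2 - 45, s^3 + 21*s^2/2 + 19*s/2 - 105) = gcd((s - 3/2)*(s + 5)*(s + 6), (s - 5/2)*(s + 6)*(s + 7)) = s + 6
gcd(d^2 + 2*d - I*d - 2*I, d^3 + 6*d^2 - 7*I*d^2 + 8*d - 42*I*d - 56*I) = d + 2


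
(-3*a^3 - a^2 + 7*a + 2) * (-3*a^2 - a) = 9*a^5 + 6*a^4 - 20*a^3 - 13*a^2 - 2*a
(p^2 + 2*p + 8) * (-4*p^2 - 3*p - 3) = -4*p^4 - 11*p^3 - 41*p^2 - 30*p - 24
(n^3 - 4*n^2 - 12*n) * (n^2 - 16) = n^5 - 4*n^4 - 28*n^3 + 64*n^2 + 192*n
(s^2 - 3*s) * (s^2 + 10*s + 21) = s^4 + 7*s^3 - 9*s^2 - 63*s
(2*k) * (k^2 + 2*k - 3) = 2*k^3 + 4*k^2 - 6*k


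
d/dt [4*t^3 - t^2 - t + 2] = 12*t^2 - 2*t - 1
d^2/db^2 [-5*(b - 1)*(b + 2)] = -10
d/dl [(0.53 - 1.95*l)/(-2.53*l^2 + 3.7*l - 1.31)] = (-4.9335*l^2 + 2.6818*l + 0.5935)/(6.4009*l^4 - 18.722*l^3 + 20.3186*l^2 - 9.694*l + 1.7161)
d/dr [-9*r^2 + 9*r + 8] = 9 - 18*r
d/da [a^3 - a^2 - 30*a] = 3*a^2 - 2*a - 30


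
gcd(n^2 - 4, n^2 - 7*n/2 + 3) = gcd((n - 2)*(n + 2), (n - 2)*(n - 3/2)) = n - 2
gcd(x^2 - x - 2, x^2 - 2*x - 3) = x + 1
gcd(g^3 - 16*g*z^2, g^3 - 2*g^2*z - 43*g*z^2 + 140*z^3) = -g + 4*z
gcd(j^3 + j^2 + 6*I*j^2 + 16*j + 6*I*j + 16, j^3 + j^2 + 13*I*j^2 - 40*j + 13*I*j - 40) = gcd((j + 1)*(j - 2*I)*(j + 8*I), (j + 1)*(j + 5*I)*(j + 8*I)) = j^2 + j*(1 + 8*I) + 8*I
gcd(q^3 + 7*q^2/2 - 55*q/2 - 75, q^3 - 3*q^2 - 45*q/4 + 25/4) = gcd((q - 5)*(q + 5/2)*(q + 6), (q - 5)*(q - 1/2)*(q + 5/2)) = q^2 - 5*q/2 - 25/2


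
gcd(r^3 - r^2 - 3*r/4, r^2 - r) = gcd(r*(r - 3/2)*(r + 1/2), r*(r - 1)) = r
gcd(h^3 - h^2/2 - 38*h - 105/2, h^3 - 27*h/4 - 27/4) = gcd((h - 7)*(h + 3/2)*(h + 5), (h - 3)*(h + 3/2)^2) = h + 3/2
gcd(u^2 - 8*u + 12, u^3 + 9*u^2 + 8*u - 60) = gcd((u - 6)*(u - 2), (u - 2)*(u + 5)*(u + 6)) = u - 2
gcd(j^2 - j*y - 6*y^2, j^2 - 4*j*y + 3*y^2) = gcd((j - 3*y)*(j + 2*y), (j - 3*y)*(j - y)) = -j + 3*y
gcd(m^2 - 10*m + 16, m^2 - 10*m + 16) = m^2 - 10*m + 16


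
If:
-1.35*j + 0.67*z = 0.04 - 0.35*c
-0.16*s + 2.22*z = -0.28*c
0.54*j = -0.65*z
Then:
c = 0.114285714285714 - 6.55714285714286*z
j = -1.2037037037037*z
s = 2.4*z + 0.2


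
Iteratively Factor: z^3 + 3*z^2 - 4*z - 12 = (z + 2)*(z^2 + z - 6) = (z - 2)*(z + 2)*(z + 3)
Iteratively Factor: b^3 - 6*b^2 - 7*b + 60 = (b - 4)*(b^2 - 2*b - 15) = (b - 5)*(b - 4)*(b + 3)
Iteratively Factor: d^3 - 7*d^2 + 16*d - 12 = (d - 2)*(d^2 - 5*d + 6) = (d - 2)^2*(d - 3)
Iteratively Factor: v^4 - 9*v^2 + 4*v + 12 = (v - 2)*(v^3 + 2*v^2 - 5*v - 6) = (v - 2)*(v + 3)*(v^2 - v - 2) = (v - 2)^2*(v + 3)*(v + 1)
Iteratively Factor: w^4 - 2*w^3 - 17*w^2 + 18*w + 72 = (w - 4)*(w^3 + 2*w^2 - 9*w - 18) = (w - 4)*(w - 3)*(w^2 + 5*w + 6) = (w - 4)*(w - 3)*(w + 2)*(w + 3)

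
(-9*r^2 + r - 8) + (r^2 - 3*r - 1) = -8*r^2 - 2*r - 9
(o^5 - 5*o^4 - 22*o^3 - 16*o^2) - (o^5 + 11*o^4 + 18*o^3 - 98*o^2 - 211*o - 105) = -16*o^4 - 40*o^3 + 82*o^2 + 211*o + 105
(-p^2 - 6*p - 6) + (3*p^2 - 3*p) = 2*p^2 - 9*p - 6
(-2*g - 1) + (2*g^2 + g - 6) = 2*g^2 - g - 7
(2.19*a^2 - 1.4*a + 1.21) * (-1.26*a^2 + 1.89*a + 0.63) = -2.7594*a^4 + 5.9031*a^3 - 2.7909*a^2 + 1.4049*a + 0.7623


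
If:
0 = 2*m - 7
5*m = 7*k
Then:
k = 5/2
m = 7/2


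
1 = 1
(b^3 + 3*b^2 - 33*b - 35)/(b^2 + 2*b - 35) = b + 1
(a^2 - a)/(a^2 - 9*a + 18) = a*(a - 1)/(a^2 - 9*a + 18)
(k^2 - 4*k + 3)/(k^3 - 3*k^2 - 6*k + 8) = (k - 3)/(k^2 - 2*k - 8)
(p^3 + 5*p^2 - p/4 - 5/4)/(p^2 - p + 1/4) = (2*p^2 + 11*p + 5)/(2*p - 1)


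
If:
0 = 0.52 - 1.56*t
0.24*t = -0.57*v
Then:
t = 0.33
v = -0.14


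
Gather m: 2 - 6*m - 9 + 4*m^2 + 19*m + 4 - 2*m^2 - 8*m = 2*m^2 + 5*m - 3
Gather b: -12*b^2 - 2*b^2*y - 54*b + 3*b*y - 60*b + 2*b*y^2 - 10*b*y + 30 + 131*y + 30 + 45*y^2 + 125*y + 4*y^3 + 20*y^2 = b^2*(-2*y - 12) + b*(2*y^2 - 7*y - 114) + 4*y^3 + 65*y^2 + 256*y + 60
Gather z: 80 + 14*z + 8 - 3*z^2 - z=-3*z^2 + 13*z + 88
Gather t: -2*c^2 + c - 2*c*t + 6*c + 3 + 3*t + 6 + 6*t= -2*c^2 + 7*c + t*(9 - 2*c) + 9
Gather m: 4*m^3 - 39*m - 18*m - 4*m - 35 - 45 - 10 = 4*m^3 - 61*m - 90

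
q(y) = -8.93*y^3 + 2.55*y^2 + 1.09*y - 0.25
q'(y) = -26.79*y^2 + 5.1*y + 1.09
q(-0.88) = 6.85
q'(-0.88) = -24.14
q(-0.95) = 8.67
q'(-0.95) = -27.93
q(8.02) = -4434.03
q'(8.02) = -1681.15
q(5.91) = -1748.12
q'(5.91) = -904.49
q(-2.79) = 210.50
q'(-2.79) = -221.68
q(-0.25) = -0.22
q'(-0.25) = -1.86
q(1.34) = -15.70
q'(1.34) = -40.18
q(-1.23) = 18.88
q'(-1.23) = -45.71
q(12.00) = -15051.01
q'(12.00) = -3795.47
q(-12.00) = 15784.91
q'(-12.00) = -3917.87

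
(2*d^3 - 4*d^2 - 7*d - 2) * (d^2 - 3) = 2*d^5 - 4*d^4 - 13*d^3 + 10*d^2 + 21*d + 6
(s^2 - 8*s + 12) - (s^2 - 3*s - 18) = 30 - 5*s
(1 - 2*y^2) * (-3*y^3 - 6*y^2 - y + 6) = 6*y^5 + 12*y^4 - y^3 - 18*y^2 - y + 6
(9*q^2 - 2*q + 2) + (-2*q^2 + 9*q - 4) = 7*q^2 + 7*q - 2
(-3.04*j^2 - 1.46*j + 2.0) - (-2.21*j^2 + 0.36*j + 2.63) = -0.83*j^2 - 1.82*j - 0.63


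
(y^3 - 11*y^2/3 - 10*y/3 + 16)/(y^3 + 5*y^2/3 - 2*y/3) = (3*y^2 - 17*y + 24)/(y*(3*y - 1))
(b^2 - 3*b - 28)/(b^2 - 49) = (b + 4)/(b + 7)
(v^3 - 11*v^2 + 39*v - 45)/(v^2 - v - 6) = (v^2 - 8*v + 15)/(v + 2)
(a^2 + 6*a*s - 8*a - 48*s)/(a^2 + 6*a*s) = (a - 8)/a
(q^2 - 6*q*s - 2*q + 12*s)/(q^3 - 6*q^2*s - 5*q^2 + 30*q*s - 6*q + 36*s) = (q - 2)/(q^2 - 5*q - 6)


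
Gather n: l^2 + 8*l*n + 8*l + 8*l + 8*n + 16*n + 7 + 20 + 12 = l^2 + 16*l + n*(8*l + 24) + 39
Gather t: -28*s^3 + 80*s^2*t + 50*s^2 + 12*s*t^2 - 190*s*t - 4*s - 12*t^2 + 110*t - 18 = -28*s^3 + 50*s^2 - 4*s + t^2*(12*s - 12) + t*(80*s^2 - 190*s + 110) - 18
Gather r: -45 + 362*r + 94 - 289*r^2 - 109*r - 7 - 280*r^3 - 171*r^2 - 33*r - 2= -280*r^3 - 460*r^2 + 220*r + 40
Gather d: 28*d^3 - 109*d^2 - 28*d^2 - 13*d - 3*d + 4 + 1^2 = 28*d^3 - 137*d^2 - 16*d + 5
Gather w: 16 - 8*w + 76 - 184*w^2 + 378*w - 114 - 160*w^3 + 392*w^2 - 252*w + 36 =-160*w^3 + 208*w^2 + 118*w + 14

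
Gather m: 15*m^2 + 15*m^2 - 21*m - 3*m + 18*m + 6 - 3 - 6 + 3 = 30*m^2 - 6*m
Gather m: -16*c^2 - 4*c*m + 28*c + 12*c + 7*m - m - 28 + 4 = -16*c^2 + 40*c + m*(6 - 4*c) - 24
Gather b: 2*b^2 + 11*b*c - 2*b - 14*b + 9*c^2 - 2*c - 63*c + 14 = 2*b^2 + b*(11*c - 16) + 9*c^2 - 65*c + 14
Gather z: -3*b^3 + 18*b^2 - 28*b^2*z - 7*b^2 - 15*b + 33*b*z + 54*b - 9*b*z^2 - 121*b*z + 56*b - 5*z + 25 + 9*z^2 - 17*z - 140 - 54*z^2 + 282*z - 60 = -3*b^3 + 11*b^2 + 95*b + z^2*(-9*b - 45) + z*(-28*b^2 - 88*b + 260) - 175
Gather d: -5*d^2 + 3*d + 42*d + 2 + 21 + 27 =-5*d^2 + 45*d + 50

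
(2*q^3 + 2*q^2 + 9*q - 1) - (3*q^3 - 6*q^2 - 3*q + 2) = -q^3 + 8*q^2 + 12*q - 3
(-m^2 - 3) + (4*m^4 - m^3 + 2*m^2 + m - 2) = 4*m^4 - m^3 + m^2 + m - 5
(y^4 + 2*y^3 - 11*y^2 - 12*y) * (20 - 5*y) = -5*y^5 + 10*y^4 + 95*y^3 - 160*y^2 - 240*y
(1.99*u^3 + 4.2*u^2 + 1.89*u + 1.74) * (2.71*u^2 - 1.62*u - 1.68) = 5.3929*u^5 + 8.1582*u^4 - 5.0253*u^3 - 5.4024*u^2 - 5.994*u - 2.9232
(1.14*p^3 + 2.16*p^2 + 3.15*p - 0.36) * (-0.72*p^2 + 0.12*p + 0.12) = -0.8208*p^5 - 1.4184*p^4 - 1.872*p^3 + 0.8964*p^2 + 0.3348*p - 0.0432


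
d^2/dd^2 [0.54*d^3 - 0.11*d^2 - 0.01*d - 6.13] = 3.24*d - 0.22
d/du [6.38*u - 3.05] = 6.38000000000000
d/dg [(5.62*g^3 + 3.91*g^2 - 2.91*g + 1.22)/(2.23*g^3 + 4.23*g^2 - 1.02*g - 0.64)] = (15.0533*g^4 + 1.5138*g^3 - 10.6311*g^2 - 15.326*g + 3.1068)/(4.9729*g^6 + 18.8658*g^5 + 13.3437*g^4 - 11.4836*g^3 - 4.374*g^2 + 1.3056*g + 0.4096)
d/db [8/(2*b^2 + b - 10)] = 8*(-4*b - 1)/(2*b^2 + b - 10)^2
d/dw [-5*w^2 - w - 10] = -10*w - 1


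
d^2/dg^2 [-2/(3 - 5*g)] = 100/(5*g - 3)^3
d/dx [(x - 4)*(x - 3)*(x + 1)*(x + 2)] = 4*x^3 - 12*x^2 - 14*x + 22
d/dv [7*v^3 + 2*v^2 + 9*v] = 21*v^2 + 4*v + 9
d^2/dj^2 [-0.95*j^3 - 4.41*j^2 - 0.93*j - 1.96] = -5.7*j - 8.82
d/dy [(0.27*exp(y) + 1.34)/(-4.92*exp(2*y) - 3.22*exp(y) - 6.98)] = (1.3284*exp(2*y) + 13.1856*exp(y) + 2.4302)*exp(y)/(24.2064*exp(4*y) + 31.6848*exp(3*y) + 79.0516*exp(2*y) + 44.9512*exp(y) + 48.7204)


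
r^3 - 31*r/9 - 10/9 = (r - 2)*(r + 1/3)*(r + 5/3)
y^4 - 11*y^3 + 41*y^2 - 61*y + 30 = (y - 5)*(y - 3)*(y - 2)*(y - 1)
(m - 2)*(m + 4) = m^2 + 2*m - 8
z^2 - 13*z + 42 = (z - 7)*(z - 6)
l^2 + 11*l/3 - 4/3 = (l - 1/3)*(l + 4)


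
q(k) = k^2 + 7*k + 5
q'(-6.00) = -5.00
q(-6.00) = -1.00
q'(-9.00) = -11.00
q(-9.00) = 23.00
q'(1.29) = 9.58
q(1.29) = 15.69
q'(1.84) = 10.68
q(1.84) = 21.27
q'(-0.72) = 5.56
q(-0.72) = 0.48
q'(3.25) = 13.50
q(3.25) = 38.31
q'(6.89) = 20.78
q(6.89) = 100.70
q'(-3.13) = 0.74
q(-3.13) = -7.11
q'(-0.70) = 5.60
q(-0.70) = 0.59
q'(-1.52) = 3.96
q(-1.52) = -3.33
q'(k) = 2*k + 7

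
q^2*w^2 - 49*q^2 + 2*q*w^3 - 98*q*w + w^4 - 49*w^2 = (q + w)^2*(w - 7)*(w + 7)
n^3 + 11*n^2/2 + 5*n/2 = n*(n + 1/2)*(n + 5)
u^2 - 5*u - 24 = (u - 8)*(u + 3)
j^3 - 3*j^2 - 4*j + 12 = (j - 3)*(j - 2)*(j + 2)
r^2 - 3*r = r*(r - 3)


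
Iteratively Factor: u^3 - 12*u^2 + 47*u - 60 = (u - 4)*(u^2 - 8*u + 15) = (u - 5)*(u - 4)*(u - 3)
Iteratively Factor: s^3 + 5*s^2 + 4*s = (s)*(s^2 + 5*s + 4) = s*(s + 1)*(s + 4)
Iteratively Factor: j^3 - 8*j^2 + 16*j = (j - 4)*(j^2 - 4*j) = j*(j - 4)*(j - 4)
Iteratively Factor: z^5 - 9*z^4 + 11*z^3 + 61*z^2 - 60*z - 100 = (z - 2)*(z^4 - 7*z^3 - 3*z^2 + 55*z + 50) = (z - 5)*(z - 2)*(z^3 - 2*z^2 - 13*z - 10) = (z - 5)*(z - 2)*(z + 2)*(z^2 - 4*z - 5) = (z - 5)*(z - 2)*(z + 1)*(z + 2)*(z - 5)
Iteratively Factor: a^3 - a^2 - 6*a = (a + 2)*(a^2 - 3*a) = (a - 3)*(a + 2)*(a)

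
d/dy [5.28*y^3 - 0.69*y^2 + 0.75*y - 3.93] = 15.84*y^2 - 1.38*y + 0.75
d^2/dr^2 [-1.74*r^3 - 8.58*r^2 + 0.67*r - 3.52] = -10.44*r - 17.16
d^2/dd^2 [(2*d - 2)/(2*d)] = -2/d^3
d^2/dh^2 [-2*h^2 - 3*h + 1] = -4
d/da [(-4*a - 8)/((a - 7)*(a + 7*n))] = 4*((a - 7)*(a + 2) - (a - 7)*(a + 7*n) + (a + 2)*(a + 7*n))/((a - 7)^2*(a + 7*n)^2)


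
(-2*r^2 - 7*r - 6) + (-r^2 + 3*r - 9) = -3*r^2 - 4*r - 15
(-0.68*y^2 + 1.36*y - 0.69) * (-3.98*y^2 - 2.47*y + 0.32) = 2.7064*y^4 - 3.7332*y^3 - 0.8306*y^2 + 2.1395*y - 0.2208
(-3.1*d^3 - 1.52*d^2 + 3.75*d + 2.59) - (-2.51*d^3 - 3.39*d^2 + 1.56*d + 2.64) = -0.59*d^3 + 1.87*d^2 + 2.19*d - 0.0500000000000003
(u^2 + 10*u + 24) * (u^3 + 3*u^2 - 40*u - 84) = u^5 + 13*u^4 + 14*u^3 - 412*u^2 - 1800*u - 2016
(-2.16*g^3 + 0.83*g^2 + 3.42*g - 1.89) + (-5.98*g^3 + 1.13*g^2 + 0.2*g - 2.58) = -8.14*g^3 + 1.96*g^2 + 3.62*g - 4.47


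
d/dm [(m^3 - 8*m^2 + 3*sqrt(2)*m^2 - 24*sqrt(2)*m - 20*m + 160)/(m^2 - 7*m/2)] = 2*(2*m^4 - 14*m^3 + 27*sqrt(2)*m^2 + 96*m^2 - 640*m + 1120)/(m^2*(4*m^2 - 28*m + 49))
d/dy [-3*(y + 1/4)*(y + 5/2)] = -6*y - 33/4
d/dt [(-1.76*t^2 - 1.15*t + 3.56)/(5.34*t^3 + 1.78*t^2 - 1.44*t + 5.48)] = (9.3984*t^4 + 12.282*t^3 - 52.4498*t^2 - 31.9632*t - 1.1756)/(28.5156*t^6 + 19.0104*t^5 - 12.2108*t^4 + 53.4*t^3 + 21.5824*t^2 - 15.7824*t + 30.0304)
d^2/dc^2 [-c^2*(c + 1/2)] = -6*c - 1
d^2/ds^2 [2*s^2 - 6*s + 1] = 4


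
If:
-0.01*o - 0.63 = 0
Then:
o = -63.00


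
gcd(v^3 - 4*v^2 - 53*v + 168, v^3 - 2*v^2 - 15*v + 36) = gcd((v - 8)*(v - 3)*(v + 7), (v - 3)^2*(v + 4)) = v - 3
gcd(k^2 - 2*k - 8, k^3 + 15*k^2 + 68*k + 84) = k + 2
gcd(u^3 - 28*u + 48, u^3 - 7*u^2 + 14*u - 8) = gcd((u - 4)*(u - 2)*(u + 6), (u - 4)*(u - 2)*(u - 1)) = u^2 - 6*u + 8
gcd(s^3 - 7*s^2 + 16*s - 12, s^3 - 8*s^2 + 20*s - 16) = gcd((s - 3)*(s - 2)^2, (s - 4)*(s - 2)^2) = s^2 - 4*s + 4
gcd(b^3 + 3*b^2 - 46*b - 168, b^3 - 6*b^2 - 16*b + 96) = b + 4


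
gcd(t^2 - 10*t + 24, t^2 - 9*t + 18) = t - 6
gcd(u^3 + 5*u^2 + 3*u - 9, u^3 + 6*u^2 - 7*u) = u - 1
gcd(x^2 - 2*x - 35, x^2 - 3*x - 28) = x - 7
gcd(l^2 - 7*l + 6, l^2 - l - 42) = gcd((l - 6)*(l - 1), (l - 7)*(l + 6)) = 1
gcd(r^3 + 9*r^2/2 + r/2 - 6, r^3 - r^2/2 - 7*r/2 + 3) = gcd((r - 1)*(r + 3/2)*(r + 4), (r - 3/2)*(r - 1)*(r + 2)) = r - 1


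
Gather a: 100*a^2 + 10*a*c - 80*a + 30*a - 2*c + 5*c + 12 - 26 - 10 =100*a^2 + a*(10*c - 50) + 3*c - 24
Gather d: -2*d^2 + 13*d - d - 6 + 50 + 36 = -2*d^2 + 12*d + 80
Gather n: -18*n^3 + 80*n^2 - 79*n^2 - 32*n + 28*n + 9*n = -18*n^3 + n^2 + 5*n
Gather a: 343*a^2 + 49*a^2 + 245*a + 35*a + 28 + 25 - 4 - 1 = 392*a^2 + 280*a + 48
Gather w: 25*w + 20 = 25*w + 20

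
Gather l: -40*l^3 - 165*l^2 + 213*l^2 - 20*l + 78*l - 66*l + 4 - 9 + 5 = -40*l^3 + 48*l^2 - 8*l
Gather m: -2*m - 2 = -2*m - 2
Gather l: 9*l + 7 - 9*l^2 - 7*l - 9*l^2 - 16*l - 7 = -18*l^2 - 14*l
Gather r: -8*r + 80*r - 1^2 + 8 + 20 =72*r + 27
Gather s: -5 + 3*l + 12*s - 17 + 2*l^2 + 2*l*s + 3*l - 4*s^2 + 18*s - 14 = 2*l^2 + 6*l - 4*s^2 + s*(2*l + 30) - 36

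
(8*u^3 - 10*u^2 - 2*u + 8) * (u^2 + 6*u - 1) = 8*u^5 + 38*u^4 - 70*u^3 + 6*u^2 + 50*u - 8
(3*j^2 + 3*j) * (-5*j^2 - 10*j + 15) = -15*j^4 - 45*j^3 + 15*j^2 + 45*j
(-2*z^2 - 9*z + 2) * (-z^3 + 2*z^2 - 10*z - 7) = 2*z^5 + 5*z^4 + 108*z^2 + 43*z - 14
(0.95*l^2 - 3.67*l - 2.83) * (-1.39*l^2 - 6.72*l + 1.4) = -1.3205*l^4 - 1.2827*l^3 + 29.9261*l^2 + 13.8796*l - 3.962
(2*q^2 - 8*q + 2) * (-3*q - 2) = -6*q^3 + 20*q^2 + 10*q - 4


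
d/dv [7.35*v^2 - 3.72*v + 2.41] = 14.7*v - 3.72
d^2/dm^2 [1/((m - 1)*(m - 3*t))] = 2*((m - 1)^2 + (m - 1)*(m - 3*t) + (m - 3*t)^2)/((m - 1)^3*(m - 3*t)^3)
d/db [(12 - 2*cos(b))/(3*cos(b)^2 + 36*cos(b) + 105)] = 2*(sin(b)^2 + 12*cos(b) + 106)*sin(b)/(3*(cos(b)^2 + 12*cos(b) + 35)^2)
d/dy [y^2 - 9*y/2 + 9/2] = 2*y - 9/2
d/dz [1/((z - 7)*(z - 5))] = 2*(6 - z)/(z^4 - 24*z^3 + 214*z^2 - 840*z + 1225)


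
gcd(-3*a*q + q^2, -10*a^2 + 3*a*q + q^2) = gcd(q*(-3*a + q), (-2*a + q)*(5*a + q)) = 1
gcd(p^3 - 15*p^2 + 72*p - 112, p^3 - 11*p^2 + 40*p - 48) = p^2 - 8*p + 16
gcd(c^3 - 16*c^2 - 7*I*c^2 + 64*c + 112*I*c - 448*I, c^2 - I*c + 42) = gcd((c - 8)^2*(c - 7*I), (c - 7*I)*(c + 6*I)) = c - 7*I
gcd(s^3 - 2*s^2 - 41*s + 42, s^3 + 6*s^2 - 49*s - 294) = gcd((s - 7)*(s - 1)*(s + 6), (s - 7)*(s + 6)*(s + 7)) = s^2 - s - 42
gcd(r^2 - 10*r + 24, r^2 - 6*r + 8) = r - 4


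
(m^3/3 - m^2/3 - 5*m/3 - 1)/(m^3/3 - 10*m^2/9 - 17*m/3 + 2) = 3*(m^3 - m^2 - 5*m - 3)/(3*m^3 - 10*m^2 - 51*m + 18)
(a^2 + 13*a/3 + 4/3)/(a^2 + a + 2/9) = 3*(a + 4)/(3*a + 2)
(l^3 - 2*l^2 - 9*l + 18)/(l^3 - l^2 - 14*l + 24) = (l + 3)/(l + 4)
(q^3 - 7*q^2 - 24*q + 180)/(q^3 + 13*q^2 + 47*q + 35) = (q^2 - 12*q + 36)/(q^2 + 8*q + 7)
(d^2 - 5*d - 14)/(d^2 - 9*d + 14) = (d + 2)/(d - 2)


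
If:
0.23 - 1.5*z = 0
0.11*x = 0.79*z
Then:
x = 1.10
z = 0.15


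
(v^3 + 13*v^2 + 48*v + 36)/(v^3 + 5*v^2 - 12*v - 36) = (v^2 + 7*v + 6)/(v^2 - v - 6)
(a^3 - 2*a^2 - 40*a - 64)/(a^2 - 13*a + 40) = (a^2 + 6*a + 8)/(a - 5)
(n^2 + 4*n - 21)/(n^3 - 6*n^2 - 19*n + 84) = (n + 7)/(n^2 - 3*n - 28)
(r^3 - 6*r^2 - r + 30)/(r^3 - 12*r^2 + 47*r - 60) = (r + 2)/(r - 4)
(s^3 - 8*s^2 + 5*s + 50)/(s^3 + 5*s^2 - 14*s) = (s^3 - 8*s^2 + 5*s + 50)/(s*(s^2 + 5*s - 14))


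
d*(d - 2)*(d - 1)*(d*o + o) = d^4*o - 2*d^3*o - d^2*o + 2*d*o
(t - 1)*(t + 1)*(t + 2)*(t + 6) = t^4 + 8*t^3 + 11*t^2 - 8*t - 12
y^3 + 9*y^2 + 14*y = y*(y + 2)*(y + 7)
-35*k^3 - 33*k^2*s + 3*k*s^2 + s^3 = (-5*k + s)*(k + s)*(7*k + s)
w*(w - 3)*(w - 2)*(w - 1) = w^4 - 6*w^3 + 11*w^2 - 6*w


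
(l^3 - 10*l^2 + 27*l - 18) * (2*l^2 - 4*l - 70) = 2*l^5 - 24*l^4 + 24*l^3 + 556*l^2 - 1818*l + 1260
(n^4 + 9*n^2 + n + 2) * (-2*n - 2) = -2*n^5 - 2*n^4 - 18*n^3 - 20*n^2 - 6*n - 4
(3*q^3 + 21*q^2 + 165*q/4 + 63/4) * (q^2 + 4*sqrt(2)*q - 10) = 3*q^5 + 12*sqrt(2)*q^4 + 21*q^4 + 45*q^3/4 + 84*sqrt(2)*q^3 - 777*q^2/4 + 165*sqrt(2)*q^2 - 825*q/2 + 63*sqrt(2)*q - 315/2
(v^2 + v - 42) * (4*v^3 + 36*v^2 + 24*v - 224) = 4*v^5 + 40*v^4 - 108*v^3 - 1712*v^2 - 1232*v + 9408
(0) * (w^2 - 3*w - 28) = 0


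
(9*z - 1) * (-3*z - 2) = -27*z^2 - 15*z + 2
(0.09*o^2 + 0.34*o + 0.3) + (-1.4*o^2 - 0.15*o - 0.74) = -1.31*o^2 + 0.19*o - 0.44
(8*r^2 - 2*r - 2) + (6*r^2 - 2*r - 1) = 14*r^2 - 4*r - 3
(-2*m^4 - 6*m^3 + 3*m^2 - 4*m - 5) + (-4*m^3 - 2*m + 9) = -2*m^4 - 10*m^3 + 3*m^2 - 6*m + 4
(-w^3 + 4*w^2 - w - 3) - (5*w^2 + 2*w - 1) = -w^3 - w^2 - 3*w - 2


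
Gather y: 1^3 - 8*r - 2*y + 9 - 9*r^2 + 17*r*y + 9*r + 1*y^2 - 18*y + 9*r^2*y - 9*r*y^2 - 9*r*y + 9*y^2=-9*r^2 + r + y^2*(10 - 9*r) + y*(9*r^2 + 8*r - 20) + 10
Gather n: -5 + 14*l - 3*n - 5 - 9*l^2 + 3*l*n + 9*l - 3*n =-9*l^2 + 23*l + n*(3*l - 6) - 10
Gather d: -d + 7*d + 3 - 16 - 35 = 6*d - 48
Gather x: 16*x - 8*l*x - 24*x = x*(-8*l - 8)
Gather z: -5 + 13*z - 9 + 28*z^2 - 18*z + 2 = 28*z^2 - 5*z - 12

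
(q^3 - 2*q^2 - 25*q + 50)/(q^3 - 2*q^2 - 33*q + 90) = (q^2 + 3*q - 10)/(q^2 + 3*q - 18)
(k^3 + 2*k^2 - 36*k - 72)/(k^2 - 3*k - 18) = (k^2 + 8*k + 12)/(k + 3)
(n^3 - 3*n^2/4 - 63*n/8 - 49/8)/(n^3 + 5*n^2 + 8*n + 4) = (8*n^2 - 14*n - 49)/(8*(n^2 + 4*n + 4))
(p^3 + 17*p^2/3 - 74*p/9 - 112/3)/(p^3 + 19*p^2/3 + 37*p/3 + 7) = (p^2 + 10*p/3 - 16)/(p^2 + 4*p + 3)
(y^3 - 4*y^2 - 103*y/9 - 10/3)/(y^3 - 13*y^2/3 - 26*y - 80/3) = (y^2 - 17*y/3 - 2)/(y^2 - 6*y - 16)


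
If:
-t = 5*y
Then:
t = -5*y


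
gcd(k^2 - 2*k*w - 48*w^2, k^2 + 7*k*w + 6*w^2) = k + 6*w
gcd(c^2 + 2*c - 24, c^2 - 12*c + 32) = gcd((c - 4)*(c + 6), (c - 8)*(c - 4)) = c - 4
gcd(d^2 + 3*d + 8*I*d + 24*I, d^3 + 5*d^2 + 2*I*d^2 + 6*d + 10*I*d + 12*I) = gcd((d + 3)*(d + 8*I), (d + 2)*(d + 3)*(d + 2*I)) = d + 3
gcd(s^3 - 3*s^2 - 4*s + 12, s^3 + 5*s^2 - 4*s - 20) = s^2 - 4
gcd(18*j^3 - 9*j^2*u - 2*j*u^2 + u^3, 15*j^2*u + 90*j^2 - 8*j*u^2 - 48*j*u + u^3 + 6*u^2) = -3*j + u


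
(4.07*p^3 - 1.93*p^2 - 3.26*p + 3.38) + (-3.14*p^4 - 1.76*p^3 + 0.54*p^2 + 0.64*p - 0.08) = -3.14*p^4 + 2.31*p^3 - 1.39*p^2 - 2.62*p + 3.3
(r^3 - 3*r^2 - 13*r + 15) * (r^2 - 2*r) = r^5 - 5*r^4 - 7*r^3 + 41*r^2 - 30*r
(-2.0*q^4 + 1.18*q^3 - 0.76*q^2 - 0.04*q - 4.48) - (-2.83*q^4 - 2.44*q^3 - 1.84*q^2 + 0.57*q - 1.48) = 0.83*q^4 + 3.62*q^3 + 1.08*q^2 - 0.61*q - 3.0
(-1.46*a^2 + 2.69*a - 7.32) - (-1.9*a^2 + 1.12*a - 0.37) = 0.44*a^2 + 1.57*a - 6.95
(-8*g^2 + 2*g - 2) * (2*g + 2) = -16*g^3 - 12*g^2 - 4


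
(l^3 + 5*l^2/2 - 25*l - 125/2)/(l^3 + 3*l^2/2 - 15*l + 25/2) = (2*l^2 - 5*l - 25)/(2*l^2 - 7*l + 5)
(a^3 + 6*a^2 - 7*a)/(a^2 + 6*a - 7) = a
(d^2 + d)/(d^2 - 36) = d*(d + 1)/(d^2 - 36)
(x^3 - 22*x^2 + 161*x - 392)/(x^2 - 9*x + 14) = (x^2 - 15*x + 56)/(x - 2)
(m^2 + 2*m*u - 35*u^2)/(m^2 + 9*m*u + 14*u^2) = (m - 5*u)/(m + 2*u)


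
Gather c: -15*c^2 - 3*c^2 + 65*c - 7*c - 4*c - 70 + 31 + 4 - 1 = -18*c^2 + 54*c - 36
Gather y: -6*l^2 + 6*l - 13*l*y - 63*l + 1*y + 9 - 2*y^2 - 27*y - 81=-6*l^2 - 57*l - 2*y^2 + y*(-13*l - 26) - 72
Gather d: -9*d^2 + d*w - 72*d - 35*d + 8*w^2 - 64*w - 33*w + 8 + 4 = -9*d^2 + d*(w - 107) + 8*w^2 - 97*w + 12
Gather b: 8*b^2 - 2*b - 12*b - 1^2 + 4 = 8*b^2 - 14*b + 3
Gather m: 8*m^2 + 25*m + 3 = 8*m^2 + 25*m + 3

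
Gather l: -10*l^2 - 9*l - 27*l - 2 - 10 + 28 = -10*l^2 - 36*l + 16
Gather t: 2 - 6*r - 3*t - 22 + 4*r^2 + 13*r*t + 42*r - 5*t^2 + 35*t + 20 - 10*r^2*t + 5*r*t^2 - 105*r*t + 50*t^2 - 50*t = 4*r^2 + 36*r + t^2*(5*r + 45) + t*(-10*r^2 - 92*r - 18)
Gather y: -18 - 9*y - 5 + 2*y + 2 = -7*y - 21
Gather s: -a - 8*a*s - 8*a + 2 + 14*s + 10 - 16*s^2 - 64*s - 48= -9*a - 16*s^2 + s*(-8*a - 50) - 36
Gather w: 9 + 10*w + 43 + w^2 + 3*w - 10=w^2 + 13*w + 42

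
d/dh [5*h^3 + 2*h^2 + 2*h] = 15*h^2 + 4*h + 2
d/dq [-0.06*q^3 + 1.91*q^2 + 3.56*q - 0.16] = -0.18*q^2 + 3.82*q + 3.56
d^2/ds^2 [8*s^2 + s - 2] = 16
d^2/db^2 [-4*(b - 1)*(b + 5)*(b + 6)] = -24*b - 80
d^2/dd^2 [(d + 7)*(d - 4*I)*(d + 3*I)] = 6*d + 14 - 2*I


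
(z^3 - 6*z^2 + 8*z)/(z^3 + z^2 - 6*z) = (z - 4)/(z + 3)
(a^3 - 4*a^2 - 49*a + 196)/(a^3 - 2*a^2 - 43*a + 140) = (a - 7)/(a - 5)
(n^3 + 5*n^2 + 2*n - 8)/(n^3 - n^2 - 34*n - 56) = (n - 1)/(n - 7)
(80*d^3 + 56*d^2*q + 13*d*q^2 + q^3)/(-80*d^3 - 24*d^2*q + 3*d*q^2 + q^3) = (5*d + q)/(-5*d + q)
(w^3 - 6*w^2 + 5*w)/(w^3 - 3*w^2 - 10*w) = (w - 1)/(w + 2)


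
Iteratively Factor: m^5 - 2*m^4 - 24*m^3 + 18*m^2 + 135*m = (m - 5)*(m^4 + 3*m^3 - 9*m^2 - 27*m) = (m - 5)*(m + 3)*(m^3 - 9*m) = (m - 5)*(m + 3)^2*(m^2 - 3*m) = (m - 5)*(m - 3)*(m + 3)^2*(m)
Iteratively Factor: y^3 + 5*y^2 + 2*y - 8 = (y - 1)*(y^2 + 6*y + 8) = (y - 1)*(y + 2)*(y + 4)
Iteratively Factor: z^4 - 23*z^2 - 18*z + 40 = (z + 4)*(z^3 - 4*z^2 - 7*z + 10) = (z - 1)*(z + 4)*(z^2 - 3*z - 10) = (z - 5)*(z - 1)*(z + 4)*(z + 2)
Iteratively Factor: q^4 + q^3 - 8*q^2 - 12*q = (q + 2)*(q^3 - q^2 - 6*q) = q*(q + 2)*(q^2 - q - 6) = q*(q + 2)^2*(q - 3)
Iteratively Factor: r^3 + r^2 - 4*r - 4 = (r + 1)*(r^2 - 4) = (r - 2)*(r + 1)*(r + 2)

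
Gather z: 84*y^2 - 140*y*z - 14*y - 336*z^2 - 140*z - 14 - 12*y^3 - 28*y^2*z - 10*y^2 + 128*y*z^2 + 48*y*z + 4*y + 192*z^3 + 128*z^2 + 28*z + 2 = -12*y^3 + 74*y^2 - 10*y + 192*z^3 + z^2*(128*y - 208) + z*(-28*y^2 - 92*y - 112) - 12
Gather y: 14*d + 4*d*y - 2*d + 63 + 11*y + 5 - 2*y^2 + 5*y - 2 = 12*d - 2*y^2 + y*(4*d + 16) + 66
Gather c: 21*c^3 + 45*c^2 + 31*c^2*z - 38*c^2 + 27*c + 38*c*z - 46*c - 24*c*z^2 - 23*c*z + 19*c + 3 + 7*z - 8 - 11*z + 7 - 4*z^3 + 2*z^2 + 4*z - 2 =21*c^3 + c^2*(31*z + 7) + c*(-24*z^2 + 15*z) - 4*z^3 + 2*z^2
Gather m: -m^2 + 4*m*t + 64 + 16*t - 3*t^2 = -m^2 + 4*m*t - 3*t^2 + 16*t + 64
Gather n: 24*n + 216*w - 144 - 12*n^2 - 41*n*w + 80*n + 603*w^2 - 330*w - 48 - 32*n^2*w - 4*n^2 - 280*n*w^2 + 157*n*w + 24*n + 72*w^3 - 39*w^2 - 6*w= n^2*(-32*w - 16) + n*(-280*w^2 + 116*w + 128) + 72*w^3 + 564*w^2 - 120*w - 192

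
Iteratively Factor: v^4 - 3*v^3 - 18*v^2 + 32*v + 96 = (v - 4)*(v^3 + v^2 - 14*v - 24) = (v - 4)*(v + 3)*(v^2 - 2*v - 8) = (v - 4)^2*(v + 3)*(v + 2)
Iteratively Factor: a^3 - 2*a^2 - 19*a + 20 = (a - 5)*(a^2 + 3*a - 4) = (a - 5)*(a + 4)*(a - 1)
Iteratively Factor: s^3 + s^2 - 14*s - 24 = (s + 3)*(s^2 - 2*s - 8) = (s - 4)*(s + 3)*(s + 2)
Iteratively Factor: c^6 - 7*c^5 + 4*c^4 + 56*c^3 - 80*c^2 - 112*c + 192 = (c - 4)*(c^5 - 3*c^4 - 8*c^3 + 24*c^2 + 16*c - 48) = (c - 4)*(c + 2)*(c^4 - 5*c^3 + 2*c^2 + 20*c - 24) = (c - 4)*(c - 2)*(c + 2)*(c^3 - 3*c^2 - 4*c + 12) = (c - 4)*(c - 2)^2*(c + 2)*(c^2 - c - 6) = (c - 4)*(c - 2)^2*(c + 2)^2*(c - 3)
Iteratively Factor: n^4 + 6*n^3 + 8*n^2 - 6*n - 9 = (n + 3)*(n^3 + 3*n^2 - n - 3) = (n - 1)*(n + 3)*(n^2 + 4*n + 3) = (n - 1)*(n + 3)^2*(n + 1)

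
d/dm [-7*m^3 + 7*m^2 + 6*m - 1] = -21*m^2 + 14*m + 6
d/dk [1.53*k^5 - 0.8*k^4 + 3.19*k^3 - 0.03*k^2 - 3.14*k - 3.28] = 7.65*k^4 - 3.2*k^3 + 9.57*k^2 - 0.06*k - 3.14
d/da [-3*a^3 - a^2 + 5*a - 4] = -9*a^2 - 2*a + 5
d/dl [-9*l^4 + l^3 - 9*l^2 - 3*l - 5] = -36*l^3 + 3*l^2 - 18*l - 3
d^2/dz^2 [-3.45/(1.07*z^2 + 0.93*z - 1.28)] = (7.89981*z^2 + 6.86619*z - 3.45*(2.14*z + 0.93)*(4.28*z + 1.86) - 9.45024)/(1.07*z^2 + 0.93*z - 1.28)^3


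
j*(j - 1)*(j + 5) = j^3 + 4*j^2 - 5*j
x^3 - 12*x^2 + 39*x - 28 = (x - 7)*(x - 4)*(x - 1)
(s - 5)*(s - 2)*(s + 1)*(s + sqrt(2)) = s^4 - 6*s^3 + sqrt(2)*s^3 - 6*sqrt(2)*s^2 + 3*s^2 + 3*sqrt(2)*s + 10*s + 10*sqrt(2)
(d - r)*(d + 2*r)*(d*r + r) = d^3*r + d^2*r^2 + d^2*r - 2*d*r^3 + d*r^2 - 2*r^3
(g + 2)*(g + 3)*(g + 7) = g^3 + 12*g^2 + 41*g + 42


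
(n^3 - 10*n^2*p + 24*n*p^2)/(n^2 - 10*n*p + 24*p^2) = n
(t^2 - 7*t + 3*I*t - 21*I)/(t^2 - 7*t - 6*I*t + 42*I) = (t + 3*I)/(t - 6*I)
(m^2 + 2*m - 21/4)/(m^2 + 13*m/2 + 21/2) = (m - 3/2)/(m + 3)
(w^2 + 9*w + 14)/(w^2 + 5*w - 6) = (w^2 + 9*w + 14)/(w^2 + 5*w - 6)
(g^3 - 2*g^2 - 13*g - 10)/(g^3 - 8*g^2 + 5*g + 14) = (g^2 - 3*g - 10)/(g^2 - 9*g + 14)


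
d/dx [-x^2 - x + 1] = -2*x - 1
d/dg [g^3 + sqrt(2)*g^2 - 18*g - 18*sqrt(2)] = 3*g^2 + 2*sqrt(2)*g - 18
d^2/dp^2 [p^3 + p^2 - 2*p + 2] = 6*p + 2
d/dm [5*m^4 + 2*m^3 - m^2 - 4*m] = 20*m^3 + 6*m^2 - 2*m - 4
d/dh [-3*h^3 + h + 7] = 1 - 9*h^2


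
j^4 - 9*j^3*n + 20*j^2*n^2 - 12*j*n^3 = j*(j - 6*n)*(j - 2*n)*(j - n)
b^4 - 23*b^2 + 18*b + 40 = (b - 4)*(b - 2)*(b + 1)*(b + 5)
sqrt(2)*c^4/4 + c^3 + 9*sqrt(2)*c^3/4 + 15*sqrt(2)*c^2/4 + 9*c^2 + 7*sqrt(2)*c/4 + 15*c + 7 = (c/2 + sqrt(2))*(c + 1)*(c + 7)*(sqrt(2)*c/2 + sqrt(2)/2)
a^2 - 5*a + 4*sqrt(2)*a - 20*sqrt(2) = (a - 5)*(a + 4*sqrt(2))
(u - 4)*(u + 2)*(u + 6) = u^3 + 4*u^2 - 20*u - 48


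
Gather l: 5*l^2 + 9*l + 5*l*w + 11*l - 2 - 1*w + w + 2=5*l^2 + l*(5*w + 20)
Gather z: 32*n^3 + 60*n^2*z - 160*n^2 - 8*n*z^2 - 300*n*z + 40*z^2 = 32*n^3 - 160*n^2 + z^2*(40 - 8*n) + z*(60*n^2 - 300*n)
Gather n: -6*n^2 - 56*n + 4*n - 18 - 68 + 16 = -6*n^2 - 52*n - 70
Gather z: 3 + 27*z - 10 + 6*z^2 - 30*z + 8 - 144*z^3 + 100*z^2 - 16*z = -144*z^3 + 106*z^2 - 19*z + 1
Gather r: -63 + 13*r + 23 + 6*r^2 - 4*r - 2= 6*r^2 + 9*r - 42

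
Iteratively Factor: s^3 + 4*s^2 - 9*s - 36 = (s - 3)*(s^2 + 7*s + 12) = (s - 3)*(s + 4)*(s + 3)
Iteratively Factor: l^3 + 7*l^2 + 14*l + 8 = (l + 4)*(l^2 + 3*l + 2) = (l + 1)*(l + 4)*(l + 2)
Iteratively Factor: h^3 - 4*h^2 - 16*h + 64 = (h + 4)*(h^2 - 8*h + 16) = (h - 4)*(h + 4)*(h - 4)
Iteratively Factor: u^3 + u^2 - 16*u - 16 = (u - 4)*(u^2 + 5*u + 4) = (u - 4)*(u + 4)*(u + 1)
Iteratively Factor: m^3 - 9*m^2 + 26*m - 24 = (m - 2)*(m^2 - 7*m + 12) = (m - 4)*(m - 2)*(m - 3)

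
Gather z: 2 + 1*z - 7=z - 5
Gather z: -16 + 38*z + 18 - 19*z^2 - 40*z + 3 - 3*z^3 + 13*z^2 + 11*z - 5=-3*z^3 - 6*z^2 + 9*z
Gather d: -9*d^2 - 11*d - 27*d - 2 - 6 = -9*d^2 - 38*d - 8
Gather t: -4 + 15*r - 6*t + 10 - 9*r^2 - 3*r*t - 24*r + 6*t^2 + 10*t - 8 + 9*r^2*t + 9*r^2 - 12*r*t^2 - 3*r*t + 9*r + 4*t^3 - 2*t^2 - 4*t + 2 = 4*t^3 + t^2*(4 - 12*r) + t*(9*r^2 - 6*r)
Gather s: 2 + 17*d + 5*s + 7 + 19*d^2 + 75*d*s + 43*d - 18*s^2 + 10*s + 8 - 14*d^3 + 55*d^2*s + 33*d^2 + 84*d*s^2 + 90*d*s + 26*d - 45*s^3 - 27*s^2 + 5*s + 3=-14*d^3 + 52*d^2 + 86*d - 45*s^3 + s^2*(84*d - 45) + s*(55*d^2 + 165*d + 20) + 20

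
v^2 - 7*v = v*(v - 7)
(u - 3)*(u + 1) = u^2 - 2*u - 3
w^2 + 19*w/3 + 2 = (w + 1/3)*(w + 6)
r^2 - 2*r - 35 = (r - 7)*(r + 5)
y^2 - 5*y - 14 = (y - 7)*(y + 2)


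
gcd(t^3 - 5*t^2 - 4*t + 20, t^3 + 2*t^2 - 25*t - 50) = t^2 - 3*t - 10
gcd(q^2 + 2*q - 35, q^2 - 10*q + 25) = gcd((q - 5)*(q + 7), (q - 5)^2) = q - 5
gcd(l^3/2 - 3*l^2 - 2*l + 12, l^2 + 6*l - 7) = 1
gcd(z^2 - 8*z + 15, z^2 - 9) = z - 3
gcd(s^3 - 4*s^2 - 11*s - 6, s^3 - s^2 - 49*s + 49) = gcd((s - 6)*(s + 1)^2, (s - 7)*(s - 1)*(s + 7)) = 1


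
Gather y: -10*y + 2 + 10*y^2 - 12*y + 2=10*y^2 - 22*y + 4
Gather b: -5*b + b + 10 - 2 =8 - 4*b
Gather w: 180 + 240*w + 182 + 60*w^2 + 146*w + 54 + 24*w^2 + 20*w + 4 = 84*w^2 + 406*w + 420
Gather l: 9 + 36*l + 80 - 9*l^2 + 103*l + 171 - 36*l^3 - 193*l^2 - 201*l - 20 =-36*l^3 - 202*l^2 - 62*l + 240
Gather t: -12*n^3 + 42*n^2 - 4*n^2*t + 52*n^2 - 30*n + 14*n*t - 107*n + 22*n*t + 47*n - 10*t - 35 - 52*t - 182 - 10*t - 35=-12*n^3 + 94*n^2 - 90*n + t*(-4*n^2 + 36*n - 72) - 252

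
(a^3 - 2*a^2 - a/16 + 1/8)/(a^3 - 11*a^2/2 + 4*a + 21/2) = (16*a^3 - 32*a^2 - a + 2)/(8*(2*a^3 - 11*a^2 + 8*a + 21))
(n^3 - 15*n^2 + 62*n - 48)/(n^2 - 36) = (n^2 - 9*n + 8)/(n + 6)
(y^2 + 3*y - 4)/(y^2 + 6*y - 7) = (y + 4)/(y + 7)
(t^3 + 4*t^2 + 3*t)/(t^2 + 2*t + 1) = t*(t + 3)/(t + 1)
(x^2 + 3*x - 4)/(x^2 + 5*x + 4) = (x - 1)/(x + 1)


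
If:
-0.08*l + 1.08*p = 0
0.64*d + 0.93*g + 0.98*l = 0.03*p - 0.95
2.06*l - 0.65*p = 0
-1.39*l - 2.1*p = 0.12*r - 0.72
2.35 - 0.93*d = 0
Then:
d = 2.53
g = -2.76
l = 0.00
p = 0.00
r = 6.00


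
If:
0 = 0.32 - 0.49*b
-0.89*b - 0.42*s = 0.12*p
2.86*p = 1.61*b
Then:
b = 0.65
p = 0.37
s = -1.49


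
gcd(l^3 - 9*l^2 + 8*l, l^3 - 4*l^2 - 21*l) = l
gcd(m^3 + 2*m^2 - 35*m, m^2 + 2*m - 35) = m^2 + 2*m - 35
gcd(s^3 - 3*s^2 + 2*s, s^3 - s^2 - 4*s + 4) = s^2 - 3*s + 2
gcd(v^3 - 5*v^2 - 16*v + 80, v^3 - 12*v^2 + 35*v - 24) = 1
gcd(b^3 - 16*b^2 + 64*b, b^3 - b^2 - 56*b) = b^2 - 8*b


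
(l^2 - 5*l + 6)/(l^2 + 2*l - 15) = (l - 2)/(l + 5)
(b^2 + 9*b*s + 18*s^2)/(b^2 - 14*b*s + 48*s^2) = (b^2 + 9*b*s + 18*s^2)/(b^2 - 14*b*s + 48*s^2)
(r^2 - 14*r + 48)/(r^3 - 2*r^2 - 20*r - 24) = (r - 8)/(r^2 + 4*r + 4)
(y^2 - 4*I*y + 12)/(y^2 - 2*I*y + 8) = (y - 6*I)/(y - 4*I)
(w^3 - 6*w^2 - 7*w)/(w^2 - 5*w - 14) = w*(w + 1)/(w + 2)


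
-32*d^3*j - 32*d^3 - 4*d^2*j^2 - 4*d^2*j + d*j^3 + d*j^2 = (-8*d + j)*(4*d + j)*(d*j + d)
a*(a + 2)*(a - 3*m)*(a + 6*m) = a^4 + 3*a^3*m + 2*a^3 - 18*a^2*m^2 + 6*a^2*m - 36*a*m^2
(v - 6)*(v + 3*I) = v^2 - 6*v + 3*I*v - 18*I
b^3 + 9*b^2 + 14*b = b*(b + 2)*(b + 7)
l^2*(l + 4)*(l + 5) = l^4 + 9*l^3 + 20*l^2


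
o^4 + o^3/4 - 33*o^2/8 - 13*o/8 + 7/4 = (o - 2)*(o - 1/2)*(o + 1)*(o + 7/4)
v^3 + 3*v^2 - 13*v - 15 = (v - 3)*(v + 1)*(v + 5)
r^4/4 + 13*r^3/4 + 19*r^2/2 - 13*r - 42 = (r/4 + 1/2)*(r - 2)*(r + 6)*(r + 7)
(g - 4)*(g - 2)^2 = g^3 - 8*g^2 + 20*g - 16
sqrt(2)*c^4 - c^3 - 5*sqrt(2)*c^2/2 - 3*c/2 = c*(c - 3*sqrt(2)/2)*(c + sqrt(2)/2)*(sqrt(2)*c + 1)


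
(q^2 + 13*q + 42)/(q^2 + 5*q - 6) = (q + 7)/(q - 1)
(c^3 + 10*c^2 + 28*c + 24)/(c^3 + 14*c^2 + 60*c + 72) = (c + 2)/(c + 6)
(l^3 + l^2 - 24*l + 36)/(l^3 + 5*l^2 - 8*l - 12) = (l - 3)/(l + 1)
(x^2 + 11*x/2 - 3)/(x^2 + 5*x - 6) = (x - 1/2)/(x - 1)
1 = 1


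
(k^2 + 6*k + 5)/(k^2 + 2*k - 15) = (k + 1)/(k - 3)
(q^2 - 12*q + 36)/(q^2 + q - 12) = (q^2 - 12*q + 36)/(q^2 + q - 12)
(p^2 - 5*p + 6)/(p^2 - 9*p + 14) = (p - 3)/(p - 7)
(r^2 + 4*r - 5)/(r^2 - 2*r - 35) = (r - 1)/(r - 7)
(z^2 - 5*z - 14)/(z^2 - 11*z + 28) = (z + 2)/(z - 4)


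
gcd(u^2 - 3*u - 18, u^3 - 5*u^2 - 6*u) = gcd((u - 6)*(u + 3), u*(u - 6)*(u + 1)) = u - 6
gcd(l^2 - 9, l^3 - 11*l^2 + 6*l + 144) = l + 3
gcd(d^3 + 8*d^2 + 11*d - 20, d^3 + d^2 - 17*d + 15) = d^2 + 4*d - 5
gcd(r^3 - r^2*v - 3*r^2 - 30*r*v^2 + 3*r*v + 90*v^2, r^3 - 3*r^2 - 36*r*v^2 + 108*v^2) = r^2 - 6*r*v - 3*r + 18*v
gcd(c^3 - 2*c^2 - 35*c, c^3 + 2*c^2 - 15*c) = c^2 + 5*c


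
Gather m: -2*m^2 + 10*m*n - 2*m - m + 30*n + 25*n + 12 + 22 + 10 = -2*m^2 + m*(10*n - 3) + 55*n + 44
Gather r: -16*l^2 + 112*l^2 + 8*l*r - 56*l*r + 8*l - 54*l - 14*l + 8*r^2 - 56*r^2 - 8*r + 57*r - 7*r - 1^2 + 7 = 96*l^2 - 60*l - 48*r^2 + r*(42 - 48*l) + 6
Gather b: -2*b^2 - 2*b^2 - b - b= -4*b^2 - 2*b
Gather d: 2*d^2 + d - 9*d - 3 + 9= 2*d^2 - 8*d + 6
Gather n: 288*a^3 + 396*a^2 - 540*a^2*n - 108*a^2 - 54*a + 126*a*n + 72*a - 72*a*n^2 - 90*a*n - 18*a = 288*a^3 + 288*a^2 - 72*a*n^2 + n*(-540*a^2 + 36*a)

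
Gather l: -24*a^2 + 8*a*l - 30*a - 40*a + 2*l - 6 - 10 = -24*a^2 - 70*a + l*(8*a + 2) - 16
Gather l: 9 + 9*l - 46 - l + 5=8*l - 32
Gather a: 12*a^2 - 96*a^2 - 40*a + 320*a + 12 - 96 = -84*a^2 + 280*a - 84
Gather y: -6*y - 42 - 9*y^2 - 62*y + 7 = -9*y^2 - 68*y - 35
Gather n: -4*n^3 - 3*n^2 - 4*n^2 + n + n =-4*n^3 - 7*n^2 + 2*n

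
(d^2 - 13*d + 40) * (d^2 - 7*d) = d^4 - 20*d^3 + 131*d^2 - 280*d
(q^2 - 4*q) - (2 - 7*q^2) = 8*q^2 - 4*q - 2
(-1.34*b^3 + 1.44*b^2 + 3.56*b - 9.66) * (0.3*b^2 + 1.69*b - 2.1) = -0.402*b^5 - 1.8326*b^4 + 6.3156*b^3 + 0.0943999999999998*b^2 - 23.8014*b + 20.286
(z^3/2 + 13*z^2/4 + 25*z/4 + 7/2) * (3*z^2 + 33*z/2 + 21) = 3*z^5/2 + 18*z^4 + 663*z^3/8 + 1455*z^2/8 + 189*z + 147/2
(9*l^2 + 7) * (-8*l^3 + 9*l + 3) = -72*l^5 + 25*l^3 + 27*l^2 + 63*l + 21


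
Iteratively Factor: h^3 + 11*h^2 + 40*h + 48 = (h + 4)*(h^2 + 7*h + 12) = (h + 4)^2*(h + 3)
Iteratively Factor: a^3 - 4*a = (a)*(a^2 - 4) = a*(a - 2)*(a + 2)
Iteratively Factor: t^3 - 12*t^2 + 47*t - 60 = (t - 4)*(t^2 - 8*t + 15) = (t - 4)*(t - 3)*(t - 5)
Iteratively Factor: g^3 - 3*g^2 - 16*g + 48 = (g - 3)*(g^2 - 16) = (g - 4)*(g - 3)*(g + 4)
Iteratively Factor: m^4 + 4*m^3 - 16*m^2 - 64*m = (m)*(m^3 + 4*m^2 - 16*m - 64) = m*(m + 4)*(m^2 - 16) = m*(m + 4)^2*(m - 4)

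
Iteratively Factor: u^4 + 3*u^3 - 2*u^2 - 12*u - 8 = (u + 2)*(u^3 + u^2 - 4*u - 4) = (u + 1)*(u + 2)*(u^2 - 4) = (u + 1)*(u + 2)^2*(u - 2)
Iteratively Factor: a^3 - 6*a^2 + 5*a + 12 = (a - 4)*(a^2 - 2*a - 3) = (a - 4)*(a - 3)*(a + 1)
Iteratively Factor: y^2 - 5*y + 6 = (y - 2)*(y - 3)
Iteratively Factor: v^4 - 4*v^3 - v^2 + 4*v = (v)*(v^3 - 4*v^2 - v + 4) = v*(v - 1)*(v^2 - 3*v - 4) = v*(v - 1)*(v + 1)*(v - 4)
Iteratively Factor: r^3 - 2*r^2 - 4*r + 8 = (r - 2)*(r^2 - 4) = (r - 2)^2*(r + 2)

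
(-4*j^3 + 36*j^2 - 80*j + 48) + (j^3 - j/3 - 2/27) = -3*j^3 + 36*j^2 - 241*j/3 + 1294/27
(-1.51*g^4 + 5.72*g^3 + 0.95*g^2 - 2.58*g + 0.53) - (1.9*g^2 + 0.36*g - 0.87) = -1.51*g^4 + 5.72*g^3 - 0.95*g^2 - 2.94*g + 1.4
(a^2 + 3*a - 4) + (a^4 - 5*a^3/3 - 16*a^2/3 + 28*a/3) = a^4 - 5*a^3/3 - 13*a^2/3 + 37*a/3 - 4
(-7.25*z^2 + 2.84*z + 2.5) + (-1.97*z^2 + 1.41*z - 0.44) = -9.22*z^2 + 4.25*z + 2.06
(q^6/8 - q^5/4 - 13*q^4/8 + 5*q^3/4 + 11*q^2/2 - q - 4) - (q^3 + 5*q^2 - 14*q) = q^6/8 - q^5/4 - 13*q^4/8 + q^3/4 + q^2/2 + 13*q - 4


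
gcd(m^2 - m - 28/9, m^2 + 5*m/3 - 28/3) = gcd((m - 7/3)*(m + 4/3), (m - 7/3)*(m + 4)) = m - 7/3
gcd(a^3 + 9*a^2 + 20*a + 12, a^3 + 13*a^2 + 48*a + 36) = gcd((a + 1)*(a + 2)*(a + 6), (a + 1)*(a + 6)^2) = a^2 + 7*a + 6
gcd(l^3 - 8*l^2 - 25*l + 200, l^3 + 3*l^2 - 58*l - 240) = l^2 - 3*l - 40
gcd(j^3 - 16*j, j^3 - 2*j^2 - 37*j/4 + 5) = j - 4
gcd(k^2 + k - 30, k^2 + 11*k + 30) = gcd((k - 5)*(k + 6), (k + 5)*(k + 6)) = k + 6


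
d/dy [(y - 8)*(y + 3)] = 2*y - 5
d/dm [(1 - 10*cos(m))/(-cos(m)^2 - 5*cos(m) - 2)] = (10*cos(m)^2 - 2*cos(m) - 25)*sin(m)/(cos(m)^2 + 5*cos(m) + 2)^2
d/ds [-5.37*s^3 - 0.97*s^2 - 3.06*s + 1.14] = -16.11*s^2 - 1.94*s - 3.06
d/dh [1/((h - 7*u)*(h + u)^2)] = ((-h + 7*u)*(h + u) - 2*(h - 7*u)^2)/((h - 7*u)^3*(h + u)^3)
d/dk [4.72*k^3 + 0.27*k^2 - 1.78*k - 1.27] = 14.16*k^2 + 0.54*k - 1.78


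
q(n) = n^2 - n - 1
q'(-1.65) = -4.30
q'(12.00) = 23.00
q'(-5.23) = -11.46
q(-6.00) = 41.00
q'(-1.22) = -3.44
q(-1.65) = 3.37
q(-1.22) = 1.71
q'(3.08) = 5.16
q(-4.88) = 27.69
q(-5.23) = 31.58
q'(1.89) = 2.78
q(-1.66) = 3.42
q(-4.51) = 23.85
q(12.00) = 131.00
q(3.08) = 5.41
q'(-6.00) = -13.00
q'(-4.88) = -10.76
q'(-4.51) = -10.02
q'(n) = 2*n - 1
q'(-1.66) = -4.32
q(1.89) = 0.68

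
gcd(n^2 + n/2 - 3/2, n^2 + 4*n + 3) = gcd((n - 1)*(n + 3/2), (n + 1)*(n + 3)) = 1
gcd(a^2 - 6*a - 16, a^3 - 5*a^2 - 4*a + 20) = a + 2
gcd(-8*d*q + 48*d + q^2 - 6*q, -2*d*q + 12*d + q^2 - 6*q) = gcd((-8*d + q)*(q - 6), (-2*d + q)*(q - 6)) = q - 6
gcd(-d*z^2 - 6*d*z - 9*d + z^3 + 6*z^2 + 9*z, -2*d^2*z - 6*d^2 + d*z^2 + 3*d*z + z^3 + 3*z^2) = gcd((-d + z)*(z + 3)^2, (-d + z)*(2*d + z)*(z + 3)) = -d*z - 3*d + z^2 + 3*z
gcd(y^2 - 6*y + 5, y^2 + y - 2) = y - 1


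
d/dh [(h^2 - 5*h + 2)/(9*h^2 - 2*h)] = (43*h^2 - 36*h + 4)/(h^2*(81*h^2 - 36*h + 4))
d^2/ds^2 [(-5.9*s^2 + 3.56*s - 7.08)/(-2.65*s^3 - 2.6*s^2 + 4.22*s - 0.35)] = (82.8654999999999*s^6 - 150.0006*s^5 + 845.3394*s^4 + 705.60314*s^3 - 180.48024*s^2 - 486.05316*s + 230.210604)/(18.609625*s^9 + 54.7755*s^8 - 35.16285*s^7 - 149.505175*s^6 + 70.46418*s^5 + 122.51922*s^4 - 97.218773*s^3 + 19.65432*s^2 - 1.55085*s + 0.042875)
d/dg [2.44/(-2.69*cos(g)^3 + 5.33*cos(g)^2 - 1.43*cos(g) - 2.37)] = (-19.6908*cos(g)^2 + 26.0104*cos(g) - 3.4892)*sin(g)/(2.69*cos(g)^3 - 5.33*cos(g)^2 + 1.43*cos(g) + 2.37)^2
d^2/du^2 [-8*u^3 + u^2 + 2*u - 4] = 2 - 48*u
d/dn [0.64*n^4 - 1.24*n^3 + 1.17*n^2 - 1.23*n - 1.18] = 2.56*n^3 - 3.72*n^2 + 2.34*n - 1.23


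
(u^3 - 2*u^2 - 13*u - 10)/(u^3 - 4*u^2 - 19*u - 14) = (u - 5)/(u - 7)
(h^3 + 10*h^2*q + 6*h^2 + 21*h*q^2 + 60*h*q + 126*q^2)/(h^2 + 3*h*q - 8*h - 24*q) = (h^2 + 7*h*q + 6*h + 42*q)/(h - 8)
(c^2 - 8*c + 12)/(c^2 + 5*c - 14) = (c - 6)/(c + 7)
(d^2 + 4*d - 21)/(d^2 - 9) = (d + 7)/(d + 3)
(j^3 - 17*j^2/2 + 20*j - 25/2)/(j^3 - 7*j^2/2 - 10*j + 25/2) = (2*j - 5)/(2*j + 5)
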